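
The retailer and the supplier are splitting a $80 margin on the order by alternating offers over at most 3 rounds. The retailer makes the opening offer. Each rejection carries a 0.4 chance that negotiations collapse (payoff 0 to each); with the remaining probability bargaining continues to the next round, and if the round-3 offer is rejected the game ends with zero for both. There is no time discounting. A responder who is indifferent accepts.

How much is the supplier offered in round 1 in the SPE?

19.2

Round 3 (the retailer proposes): the supplier will accept anything ≥ 0, so the retailer offers 0 and keeps 80.
Round 2 (the supplier proposes): rejecting gives the retailer an expected 0.6 × 80 = 48; the supplier offers that and keeps 32.
Round 1 (the retailer proposes): rejecting gives the supplier an expected 0.6 × 32 = 19.2, so the retailer offers 19.2, keeping 60.8.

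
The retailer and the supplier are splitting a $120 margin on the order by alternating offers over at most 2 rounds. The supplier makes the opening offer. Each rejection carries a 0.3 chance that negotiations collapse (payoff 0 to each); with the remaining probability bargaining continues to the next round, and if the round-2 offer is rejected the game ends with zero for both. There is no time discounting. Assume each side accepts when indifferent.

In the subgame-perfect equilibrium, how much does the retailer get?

84

By backward induction:
Round 2 (the retailer proposes): rejection yields 0 for the supplier; the retailer offers 0 and keeps 120.
Round 1 (the supplier proposes): rejecting gives the retailer an expected 0.7 × 120 = 84; the supplier offers that and keeps 36.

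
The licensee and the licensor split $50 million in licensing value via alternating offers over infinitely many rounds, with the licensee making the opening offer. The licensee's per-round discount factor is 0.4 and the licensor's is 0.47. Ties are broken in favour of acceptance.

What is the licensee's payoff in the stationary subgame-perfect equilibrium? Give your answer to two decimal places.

In a stationary SPE each proposer offers the other exactly their discounted continuation value.
If the licensee keeps x when proposing and the licensor keeps y when proposing, then x = 50 − 0.47y and y = 50 − 0.4x.
Solving: x = 50(1 − 0.47) / (1 − 0.4·0.47) = 26.5 / 0.812 ≈ 32.6355.
The licensor gets 50 − 32.6355 ≈ 17.3645.

32.64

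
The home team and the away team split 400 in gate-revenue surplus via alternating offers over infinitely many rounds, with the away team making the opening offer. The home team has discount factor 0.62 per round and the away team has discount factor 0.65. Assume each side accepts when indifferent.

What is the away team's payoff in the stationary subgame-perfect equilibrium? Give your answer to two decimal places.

254.61

Let x be the away team's share when the away team proposes and y be the home team's share when the home team proposes.
The home team accepts iff offered ≥ 0.62·y, so x = 400 − 0.62y. Symmetrically y = 400 − 0.65x.
Substituting: x = 400 − 0.62(400 − 0.65x), giving x(1 − 0.65·0.62) = 400(1 − 0.62).
So x = 400 × 0.38 / 0.597 ≈ 254.6064, and the home team receives 400 − x ≈ 145.3936.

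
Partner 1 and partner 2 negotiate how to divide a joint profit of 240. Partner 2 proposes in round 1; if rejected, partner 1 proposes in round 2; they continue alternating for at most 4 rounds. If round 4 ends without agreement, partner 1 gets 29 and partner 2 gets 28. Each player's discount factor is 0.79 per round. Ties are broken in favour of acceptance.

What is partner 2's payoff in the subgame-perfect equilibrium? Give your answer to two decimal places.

Work backward from the last round.
Round 4 (partner 1 proposes): partner 2 gets 28 if talks fail, so partner 1 offers 28 and keeps 212.
Round 3 (partner 2 proposes): partner 1 can get 212 next round, worth 0.79 × 212 = 167.48 now; partner 2 offers that and keeps 72.52.
Round 2 (partner 1 proposes): partner 2 can get 72.52 next round, worth 0.79 × 72.52 = 57.2908 now, so partner 1 offers 57.2908, keeping 182.7092.
Round 1 (partner 2 proposes): partner 1 can get 182.7092 next round, worth 0.79 × 182.7092 = 144.340268 now, so partner 2 offers 144.340268, keeping 95.659732.

95.66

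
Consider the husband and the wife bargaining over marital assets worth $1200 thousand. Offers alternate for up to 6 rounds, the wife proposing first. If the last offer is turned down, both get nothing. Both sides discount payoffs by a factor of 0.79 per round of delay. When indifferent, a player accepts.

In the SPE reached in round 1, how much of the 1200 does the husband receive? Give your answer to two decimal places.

By backward induction:
Round 6 (the husband proposes): the wife will accept anything ≥ 0, so the husband offers 0 and keeps 1200.
Round 5 (the wife proposes): the husband can get 1200 next round, worth 0.79 × 1200 = 948 now; the wife offers that and keeps 252.
Round 4 (the husband proposes): the wife can get 252 next round, worth 0.79 × 252 = 199.08 now. The husband offers 199.08 and keeps 1200 − 199.08 = 1000.92.
Round 3 (the wife proposes): the husband can get 1000.92 next round, worth 0.79 × 1000.92 = 790.7268 now, so the wife offers 790.7268, keeping 409.2732.
Round 2 (the husband proposes): the wife can get 409.2732 next round, worth 0.79 × 409.2732 = 323.325828 now; the husband offers that and keeps 876.674172.
Round 1 (the wife proposes): the husband can get 876.674172 next round, worth 0.79 × 876.674172 = 692.57259588 now, so the wife offers 692.57259588, keeping 507.42740412.

692.57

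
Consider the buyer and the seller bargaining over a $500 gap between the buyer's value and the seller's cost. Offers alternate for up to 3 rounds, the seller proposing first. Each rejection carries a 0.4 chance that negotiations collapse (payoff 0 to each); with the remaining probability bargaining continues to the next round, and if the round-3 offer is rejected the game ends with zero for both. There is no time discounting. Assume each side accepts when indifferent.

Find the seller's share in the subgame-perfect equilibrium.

380

By backward induction:
Round 3 (the seller proposes): the buyer will accept anything ≥ 0, so the seller offers 0 and keeps 500.
Round 2 (the buyer proposes): rejecting gives the seller an expected 0.6 × 500 = 300, so the buyer offers 300, keeping 200.
Round 1 (the seller proposes): rejecting gives the buyer an expected 0.6 × 200 = 120. The seller offers 120 and keeps 500 − 120 = 380.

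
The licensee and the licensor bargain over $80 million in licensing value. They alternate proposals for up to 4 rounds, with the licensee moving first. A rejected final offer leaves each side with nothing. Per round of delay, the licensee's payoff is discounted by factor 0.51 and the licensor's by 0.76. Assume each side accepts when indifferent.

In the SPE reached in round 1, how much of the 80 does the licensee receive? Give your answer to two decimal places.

26.64

Round 4 (the licensor proposes): the licensee will accept anything ≥ 0, so the licensor offers 0 and keeps 80.
Round 3 (the licensee proposes): the licensor can get 80 next round, worth 0.76 × 80 = 60.8 now; the licensee offers that and keeps 19.2.
Round 2 (the licensor proposes): the licensee can get 19.2 next round, worth 0.51 × 19.2 = 9.792 now, so the licensor offers 9.792, keeping 70.208.
Round 1 (the licensee proposes): the licensor can get 70.208 next round, worth 0.76 × 70.208 = 53.35808 now; the licensee offers that and keeps 26.64192.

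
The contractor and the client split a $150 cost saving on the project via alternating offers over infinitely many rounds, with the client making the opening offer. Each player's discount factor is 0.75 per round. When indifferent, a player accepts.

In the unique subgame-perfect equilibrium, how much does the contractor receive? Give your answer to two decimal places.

In a stationary SPE each proposer offers the other exactly their discounted continuation value.
If the client keeps x when proposing and the contractor keeps y when proposing, then x = 150 − 0.75y and y = 150 − 0.75x.
Solving: x = 150(1 − 0.75) / (1 − 0.75·0.75) = 37.5 / 0.4375 ≈ 85.7143.
The contractor gets 150 − 85.7143 ≈ 64.2857.

64.29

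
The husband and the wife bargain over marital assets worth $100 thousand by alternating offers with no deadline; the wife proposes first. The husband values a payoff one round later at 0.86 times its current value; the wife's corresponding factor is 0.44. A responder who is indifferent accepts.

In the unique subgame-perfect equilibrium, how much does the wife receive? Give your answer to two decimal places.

In a stationary SPE each proposer offers the other exactly their discounted continuation value.
If the wife keeps x when proposing and the husband keeps y when proposing, then x = 100 − 0.86y and y = 100 − 0.44x.
Solving: x = 100(1 − 0.86) / (1 − 0.44·0.86) = 14 / 0.6216 ≈ 22.5225.
The husband gets 100 − 22.5225 ≈ 77.4775.

22.52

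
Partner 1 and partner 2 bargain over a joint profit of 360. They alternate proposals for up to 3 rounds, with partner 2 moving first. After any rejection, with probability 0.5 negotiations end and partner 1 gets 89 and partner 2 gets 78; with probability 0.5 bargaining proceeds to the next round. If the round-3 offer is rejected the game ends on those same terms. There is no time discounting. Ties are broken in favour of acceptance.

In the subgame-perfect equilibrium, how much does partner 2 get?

Round 3 (partner 2 proposes): partner 1 gets 89 if talks fail, so partner 2 offers 89 and keeps 271.
Round 2 (partner 1 proposes): rejecting gives partner 2 an expected 0.5 × 271 + 0.5 × 78 = 174.5. Partner 1 offers 174.5 and keeps 360 − 174.5 = 185.5.
Round 1 (partner 2 proposes): rejecting gives partner 1 an expected 0.5 × 185.5 + 0.5 × 89 = 137.25. Partner 2 offers 137.25 and keeps 360 − 137.25 = 222.75.

222.75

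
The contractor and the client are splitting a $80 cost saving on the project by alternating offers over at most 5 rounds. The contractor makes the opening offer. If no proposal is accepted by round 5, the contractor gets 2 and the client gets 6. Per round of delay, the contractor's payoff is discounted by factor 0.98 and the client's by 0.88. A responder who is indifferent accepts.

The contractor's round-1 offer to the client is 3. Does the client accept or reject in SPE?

Reject

Work out the client's continuation value if the offer is rejected.
Round 5 (the contractor proposes): the client gets 6 if talks fail, so the contractor offers 6 and keeps 74.
Round 4 (the client proposes): the contractor can get 74 next round, worth 0.98 × 74 = 72.52 now; the client offers that and keeps 7.48.
Round 3 (the contractor proposes): the client can get 7.48 next round, worth 0.88 × 7.48 = 6.5824 now, so the contractor offers 6.5824, keeping 73.4176.
Round 2 (the client proposes): the contractor can get 73.4176 next round, worth 0.98 × 73.4176 = 71.949248 now, so the client offers 71.949248, keeping 8.050752.
So by rejecting in round 1, the client gets 8.050752 next round, worth 0.88 × 8.050752 = 7.08466176 now.
Offer 3 < 7.08466176, so the client rejects.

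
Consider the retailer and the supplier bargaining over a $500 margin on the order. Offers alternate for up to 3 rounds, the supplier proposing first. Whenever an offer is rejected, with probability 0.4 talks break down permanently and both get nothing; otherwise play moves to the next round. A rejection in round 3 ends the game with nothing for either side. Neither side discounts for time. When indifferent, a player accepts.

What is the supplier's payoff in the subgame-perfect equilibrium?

380

By backward induction:
Round 3 (the supplier proposes): rejection yields 0 for the retailer; the supplier offers 0 and keeps 500.
Round 2 (the retailer proposes): rejecting gives the supplier an expected 0.6 × 500 = 300, so the retailer offers 300, keeping 200.
Round 1 (the supplier proposes): rejecting gives the retailer an expected 0.6 × 200 = 120, so the supplier offers 120, keeping 380.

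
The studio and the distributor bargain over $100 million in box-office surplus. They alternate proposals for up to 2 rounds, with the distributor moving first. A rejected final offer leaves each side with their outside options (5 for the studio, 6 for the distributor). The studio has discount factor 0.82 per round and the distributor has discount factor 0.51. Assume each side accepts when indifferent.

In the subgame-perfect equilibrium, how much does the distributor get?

Round 2 (the studio proposes): the distributor gets 6 if talks fail, so the studio offers 6 and keeps 94.
Round 1 (the distributor proposes): the studio can get 94 next round, worth 0.82 × 94 = 77.08 now. The distributor offers 77.08 and keeps 100 − 77.08 = 22.92.

22.92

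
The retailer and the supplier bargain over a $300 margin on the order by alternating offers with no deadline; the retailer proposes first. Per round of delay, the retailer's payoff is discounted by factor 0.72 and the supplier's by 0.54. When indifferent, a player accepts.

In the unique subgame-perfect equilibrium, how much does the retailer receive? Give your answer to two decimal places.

When the retailer proposes, the supplier accepts any offer worth at least 0.54 times what the supplier would get by proposing next round; and vice versa.
This gives x = 300 − 0.54y and y = 300 − 0.72x, where x and y are each side's share when it proposes.
Hence (1 − 0.54·0.72)x = 300(1 − 0.54), i.e. 0.6112·x = 138.
x ≈ 225.7853; the supplier's share is 300 − x ≈ 74.2147.

225.79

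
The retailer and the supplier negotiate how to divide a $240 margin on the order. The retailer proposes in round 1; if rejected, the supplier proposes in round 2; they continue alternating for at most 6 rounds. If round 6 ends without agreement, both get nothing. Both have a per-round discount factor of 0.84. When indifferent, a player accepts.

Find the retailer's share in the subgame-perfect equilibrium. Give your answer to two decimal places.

84.61

Round 6 (the supplier proposes): the retailer will accept anything ≥ 0, so the supplier offers 0 and keeps 240.
Round 5 (the retailer proposes): the supplier can get 240 next round, worth 0.84 × 240 = 201.6 now, so the retailer offers 201.6, keeping 38.4.
Round 4 (the supplier proposes): the retailer can get 38.4 next round, worth 0.84 × 38.4 = 32.256 now; the supplier offers that and keeps 207.744.
Round 3 (the retailer proposes): the supplier can get 207.744 next round, worth 0.84 × 207.744 = 174.50496 now, so the retailer offers 174.50496, keeping 65.49504.
Round 2 (the supplier proposes): the retailer can get 65.49504 next round, worth 0.84 × 65.49504 = 55.0158336 now. The supplier offers 55.0158336 and keeps 240 − 55.0158336 = 184.9841664.
Round 1 (the retailer proposes): the supplier can get 184.9841664 next round, worth 0.84 × 184.9841664 = 155.386699776 now, so the retailer offers 155.386699776, keeping 84.613300224.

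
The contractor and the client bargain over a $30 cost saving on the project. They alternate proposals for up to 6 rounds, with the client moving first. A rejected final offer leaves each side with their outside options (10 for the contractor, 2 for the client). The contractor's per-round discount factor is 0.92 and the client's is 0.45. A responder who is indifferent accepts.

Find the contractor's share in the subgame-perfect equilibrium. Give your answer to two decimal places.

Round 6 (the contractor proposes): the client gets 2 if talks fail, so the contractor offers 2 and keeps 28.
Round 5 (the client proposes): the contractor can get 28 next round, worth 0.92 × 28 = 25.76 now; the client offers that and keeps 4.24.
Round 4 (the contractor proposes): the client can get 4.24 next round, worth 0.45 × 4.24 = 1.908 now. The contractor offers 1.908 and keeps 30 − 1.908 = 28.092.
Round 3 (the client proposes): the contractor can get 28.092 next round, worth 0.92 × 28.092 = 25.84464 now, so the client offers 25.84464, keeping 4.15536.
Round 2 (the contractor proposes): the client can get 4.15536 next round, worth 0.45 × 4.15536 = 1.869912 now; the contractor offers that and keeps 28.130088.
Round 1 (the client proposes): the contractor can get 28.130088 next round, worth 0.92 × 28.130088 = 25.87968096 now. The client offers 25.87968096 and keeps 30 − 25.87968096 = 4.12031904.

25.88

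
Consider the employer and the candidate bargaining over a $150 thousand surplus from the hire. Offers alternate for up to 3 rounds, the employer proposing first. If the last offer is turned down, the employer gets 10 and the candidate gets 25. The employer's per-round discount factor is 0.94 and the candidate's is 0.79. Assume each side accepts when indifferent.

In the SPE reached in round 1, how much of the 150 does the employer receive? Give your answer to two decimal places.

124.33

Round 3 (the employer proposes): the candidate gets 25 if talks fail, so the employer offers 25 and keeps 125.
Round 2 (the candidate proposes): the employer can get 125 next round, worth 0.94 × 125 = 117.5 now. The candidate offers 117.5 and keeps 150 − 117.5 = 32.5.
Round 1 (the employer proposes): the candidate can get 32.5 next round, worth 0.79 × 32.5 = 25.675 now; the employer offers that and keeps 124.325.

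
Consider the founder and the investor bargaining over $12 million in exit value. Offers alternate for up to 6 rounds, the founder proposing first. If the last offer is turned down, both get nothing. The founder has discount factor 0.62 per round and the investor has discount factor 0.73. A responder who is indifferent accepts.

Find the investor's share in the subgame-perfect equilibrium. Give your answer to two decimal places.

Round 6 (the investor proposes): rejection yields 0 for the founder; the investor offers 0 and keeps 12.
Round 5 (the founder proposes): the investor can get 12 next round, worth 0.73 × 12 = 8.76 now. The founder offers 8.76 and keeps 12 − 8.76 = 3.24.
Round 4 (the investor proposes): the founder can get 3.24 next round, worth 0.62 × 3.24 = 2.0088 now; the investor offers that and keeps 9.9912.
Round 3 (the founder proposes): the investor can get 9.9912 next round, worth 0.73 × 9.9912 = 7.293576 now, so the founder offers 7.293576, keeping 4.706424.
Round 2 (the investor proposes): the founder can get 4.706424 next round, worth 0.62 × 4.706424 = 2.91798288 now, so the investor offers 2.91798288, keeping 9.08201712.
Round 1 (the founder proposes): the investor can get 9.08201712 next round, worth 0.73 × 9.08201712 = 6.6298724976 now; the founder offers that and keeps 5.3701275024.

6.63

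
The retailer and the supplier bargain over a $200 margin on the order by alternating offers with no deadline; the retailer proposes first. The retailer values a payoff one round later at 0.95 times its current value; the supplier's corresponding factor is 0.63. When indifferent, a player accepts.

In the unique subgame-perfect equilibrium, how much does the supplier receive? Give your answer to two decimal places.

In a stationary SPE each proposer offers the other exactly their discounted continuation value.
If the retailer keeps x when proposing and the supplier keeps y when proposing, then x = 200 − 0.63y and y = 200 − 0.95x.
Solving: x = 200(1 − 0.63) / (1 − 0.95·0.63) = 74 / 0.4015 ≈ 184.3088.
The supplier gets 200 − 184.3088 ≈ 15.6912.

15.69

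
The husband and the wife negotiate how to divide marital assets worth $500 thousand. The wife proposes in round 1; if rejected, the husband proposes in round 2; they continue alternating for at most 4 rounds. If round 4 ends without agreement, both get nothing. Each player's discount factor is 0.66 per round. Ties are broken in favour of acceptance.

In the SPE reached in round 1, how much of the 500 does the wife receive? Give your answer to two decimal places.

244.05

Round 4 (the husband proposes): the wife will accept anything ≥ 0, so the husband offers 0 and keeps 500.
Round 3 (the wife proposes): the husband can get 500 next round, worth 0.66 × 500 = 330 now, so the wife offers 330, keeping 170.
Round 2 (the husband proposes): the wife can get 170 next round, worth 0.66 × 170 = 112.2 now, so the husband offers 112.2, keeping 387.8.
Round 1 (the wife proposes): the husband can get 387.8 next round, worth 0.66 × 387.8 = 255.948 now; the wife offers that and keeps 244.052.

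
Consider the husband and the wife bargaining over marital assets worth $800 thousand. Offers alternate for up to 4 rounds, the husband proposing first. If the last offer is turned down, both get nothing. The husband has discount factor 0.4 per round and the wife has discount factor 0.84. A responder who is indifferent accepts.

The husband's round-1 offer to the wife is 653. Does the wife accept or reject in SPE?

Round 4 (the wife proposes): the husband will accept anything ≥ 0, so the wife offers 0 and keeps 800.
Round 3 (the husband proposes): the wife can get 800 next round, worth 0.84 × 800 = 672 now, so the husband offers 672, keeping 128.
Round 2 (the wife proposes): the husband can get 128 next round, worth 0.4 × 128 = 51.2 now, so the wife offers 51.2, keeping 748.8.
So by rejecting in round 1, the wife gets 748.8 next round, worth 0.84 × 748.8 = 628.992 now.
Offer 653 ≥ 628.992, so the wife accepts.

Accept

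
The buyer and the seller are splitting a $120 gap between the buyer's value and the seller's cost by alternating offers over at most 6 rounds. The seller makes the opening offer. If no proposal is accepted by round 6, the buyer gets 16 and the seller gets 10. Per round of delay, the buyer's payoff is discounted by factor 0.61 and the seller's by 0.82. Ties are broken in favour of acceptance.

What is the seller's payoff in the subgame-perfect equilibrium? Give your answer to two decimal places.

83.44

Round 6 (the buyer proposes): the seller gets 10 if talks fail, so the buyer offers 10 and keeps 110.
Round 5 (the seller proposes): the buyer can get 110 next round, worth 0.61 × 110 = 67.1 now, so the seller offers 67.1, keeping 52.9.
Round 4 (the buyer proposes): the seller can get 52.9 next round, worth 0.82 × 52.9 = 43.378 now, so the buyer offers 43.378, keeping 76.622.
Round 3 (the seller proposes): the buyer can get 76.622 next round, worth 0.61 × 76.622 = 46.73942 now; the seller offers that and keeps 73.26058.
Round 2 (the buyer proposes): the seller can get 73.26058 next round, worth 0.82 × 73.26058 = 60.0736756 now, so the buyer offers 60.0736756, keeping 59.9263244.
Round 1 (the seller proposes): the buyer can get 59.9263244 next round, worth 0.61 × 59.9263244 = 36.555057884 now; the seller offers that and keeps 83.444942116.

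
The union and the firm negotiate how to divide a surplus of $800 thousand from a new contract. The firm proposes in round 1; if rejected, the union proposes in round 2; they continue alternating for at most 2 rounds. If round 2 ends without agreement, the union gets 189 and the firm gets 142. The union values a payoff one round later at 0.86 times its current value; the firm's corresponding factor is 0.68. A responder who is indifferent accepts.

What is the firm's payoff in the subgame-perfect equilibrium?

Round 2 (the union proposes): the firm gets 142 if talks fail, so the union offers 142 and keeps 658.
Round 1 (the firm proposes): the union can get 658 next round, worth 0.86 × 658 = 565.88 now. The firm offers 565.88 and keeps 800 − 565.88 = 234.12.

234.12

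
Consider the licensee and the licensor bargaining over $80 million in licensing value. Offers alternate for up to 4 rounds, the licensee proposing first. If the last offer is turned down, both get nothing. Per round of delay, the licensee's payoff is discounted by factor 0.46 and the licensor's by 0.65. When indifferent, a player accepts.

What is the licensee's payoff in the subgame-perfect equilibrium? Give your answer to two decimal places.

36.37

Round 4 (the licensor proposes): rejection yields 0 for the licensee; the licensor offers 0 and keeps 80.
Round 3 (the licensee proposes): the licensor can get 80 next round, worth 0.65 × 80 = 52 now. The licensee offers 52 and keeps 80 − 52 = 28.
Round 2 (the licensor proposes): the licensee can get 28 next round, worth 0.46 × 28 = 12.88 now, so the licensor offers 12.88, keeping 67.12.
Round 1 (the licensee proposes): the licensor can get 67.12 next round, worth 0.65 × 67.12 = 43.628 now; the licensee offers that and keeps 36.372.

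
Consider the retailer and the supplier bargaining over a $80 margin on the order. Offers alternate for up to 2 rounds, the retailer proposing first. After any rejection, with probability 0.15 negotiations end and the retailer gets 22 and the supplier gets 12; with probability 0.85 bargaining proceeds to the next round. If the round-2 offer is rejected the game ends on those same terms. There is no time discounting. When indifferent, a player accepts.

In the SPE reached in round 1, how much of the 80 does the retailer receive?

28.9

Round 2 (the supplier proposes): the retailer gets 22 if talks fail, so the supplier offers 22 and keeps 58.
Round 1 (the retailer proposes): rejecting gives the supplier an expected 0.85 × 58 + 0.15 × 12 = 51.1. The retailer offers 51.1 and keeps 80 − 51.1 = 28.9.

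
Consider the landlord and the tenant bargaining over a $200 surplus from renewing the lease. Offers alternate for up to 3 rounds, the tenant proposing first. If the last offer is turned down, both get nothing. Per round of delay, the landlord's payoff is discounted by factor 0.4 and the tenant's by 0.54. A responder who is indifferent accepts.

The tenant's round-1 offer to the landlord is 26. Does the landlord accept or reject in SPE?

Reject

Round 3 (the tenant proposes): the landlord will accept anything ≥ 0, so the tenant offers 0 and keeps 200.
Round 2 (the landlord proposes): the tenant can get 200 next round, worth 0.54 × 200 = 108 now, so the landlord offers 108, keeping 92.
So by rejecting in round 1, the landlord gets 92 next round, worth 0.4 × 92 = 36.8 now.
Offer 26 < 36.8, so the landlord rejects.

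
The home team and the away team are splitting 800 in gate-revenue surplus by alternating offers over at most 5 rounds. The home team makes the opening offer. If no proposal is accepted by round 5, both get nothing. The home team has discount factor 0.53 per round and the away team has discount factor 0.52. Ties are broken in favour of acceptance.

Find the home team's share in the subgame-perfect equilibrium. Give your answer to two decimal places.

Round 5 (the home team proposes): rejection yields 0 for the away team; the home team offers 0 and keeps 800.
Round 4 (the away team proposes): the home team can get 800 next round, worth 0.53 × 800 = 424 now; the away team offers that and keeps 376.
Round 3 (the home team proposes): the away team can get 376 next round, worth 0.52 × 376 = 195.52 now; the home team offers that and keeps 604.48.
Round 2 (the away team proposes): the home team can get 604.48 next round, worth 0.53 × 604.48 = 320.3744 now. The away team offers 320.3744 and keeps 800 − 320.3744 = 479.6256.
Round 1 (the home team proposes): the away team can get 479.6256 next round, worth 0.52 × 479.6256 = 249.405312 now, so the home team offers 249.405312, keeping 550.594688.

550.59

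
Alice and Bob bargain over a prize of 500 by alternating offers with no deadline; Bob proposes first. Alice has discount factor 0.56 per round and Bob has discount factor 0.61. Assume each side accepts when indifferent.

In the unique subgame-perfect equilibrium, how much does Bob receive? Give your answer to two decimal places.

334.14

In a stationary SPE each proposer offers the other exactly their discounted continuation value.
If Bob keeps x when proposing and Alice keeps y when proposing, then x = 500 − 0.56y and y = 500 − 0.61x.
Solving: x = 500(1 − 0.56) / (1 − 0.61·0.56) = 220 / 0.6584 ≈ 334.1434.
Alice gets 500 − 334.1434 ≈ 165.8566.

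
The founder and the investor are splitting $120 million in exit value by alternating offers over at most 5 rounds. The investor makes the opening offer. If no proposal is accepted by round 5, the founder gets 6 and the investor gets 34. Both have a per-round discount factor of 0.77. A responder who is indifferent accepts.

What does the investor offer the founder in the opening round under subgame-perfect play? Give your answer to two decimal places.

35.96

Round 5 (the investor proposes): the founder gets 6 if talks fail, so the investor offers 6 and keeps 114.
Round 4 (the founder proposes): the investor can get 114 next round, worth 0.77 × 114 = 87.78 now; the founder offers that and keeps 32.22.
Round 3 (the investor proposes): the founder can get 32.22 next round, worth 0.77 × 32.22 = 24.8094 now, so the investor offers 24.8094, keeping 95.1906.
Round 2 (the founder proposes): the investor can get 95.1906 next round, worth 0.77 × 95.1906 = 73.296762 now. The founder offers 73.296762 and keeps 120 − 73.296762 = 46.703238.
Round 1 (the investor proposes): the founder can get 46.703238 next round, worth 0.77 × 46.703238 = 35.96149326 now. The investor offers 35.96149326 and keeps 120 − 35.96149326 = 84.03850674.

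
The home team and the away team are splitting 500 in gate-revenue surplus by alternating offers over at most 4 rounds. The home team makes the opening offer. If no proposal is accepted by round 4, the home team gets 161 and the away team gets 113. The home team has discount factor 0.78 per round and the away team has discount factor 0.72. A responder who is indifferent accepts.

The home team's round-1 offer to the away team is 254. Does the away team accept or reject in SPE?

Work out the away team's continuation value if the offer is rejected.
Round 4 (the away team proposes): the home team gets 161 if talks fail, so the away team offers 161 and keeps 339.
Round 3 (the home team proposes): the away team can get 339 next round, worth 0.72 × 339 = 244.08 now; the home team offers that and keeps 255.92.
Round 2 (the away team proposes): the home team can get 255.92 next round, worth 0.78 × 255.92 = 199.6176 now. The away team offers 199.6176 and keeps 500 − 199.6176 = 300.3824.
So by rejecting in round 1, the away team gets 300.3824 next round, worth 0.72 × 300.3824 = 216.275328 now.
Offer 254 ≥ 216.275328, so the away team accepts.

Accept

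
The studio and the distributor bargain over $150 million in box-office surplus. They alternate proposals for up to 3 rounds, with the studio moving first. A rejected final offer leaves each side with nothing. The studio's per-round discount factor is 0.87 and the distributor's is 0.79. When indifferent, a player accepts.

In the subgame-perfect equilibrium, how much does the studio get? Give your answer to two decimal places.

Solve by backward induction from round 3.
Round 3 (the studio proposes): rejection yields 0 for the distributor; the studio offers 0 and keeps 150.
Round 2 (the distributor proposes): the studio can get 150 next round, worth 0.87 × 150 = 130.5 now, so the distributor offers 130.5, keeping 19.5.
Round 1 (the studio proposes): the distributor can get 19.5 next round, worth 0.79 × 19.5 = 15.405 now, so the studio offers 15.405, keeping 134.595.

134.60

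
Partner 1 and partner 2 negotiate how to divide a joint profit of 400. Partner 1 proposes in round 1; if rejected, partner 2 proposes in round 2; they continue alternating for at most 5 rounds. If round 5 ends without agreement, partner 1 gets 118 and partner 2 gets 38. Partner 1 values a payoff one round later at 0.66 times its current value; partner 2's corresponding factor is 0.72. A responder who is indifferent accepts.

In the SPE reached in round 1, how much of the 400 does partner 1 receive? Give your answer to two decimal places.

Round 5 (partner 1 proposes): partner 2 gets 38 if talks fail, so partner 1 offers 38 and keeps 362.
Round 4 (partner 2 proposes): partner 1 can get 362 next round, worth 0.66 × 362 = 238.92 now. Partner 2 offers 238.92 and keeps 400 − 238.92 = 161.08.
Round 3 (partner 1 proposes): partner 2 can get 161.08 next round, worth 0.72 × 161.08 = 115.9776 now. Partner 1 offers 115.9776 and keeps 400 − 115.9776 = 284.0224.
Round 2 (partner 2 proposes): partner 1 can get 284.0224 next round, worth 0.66 × 284.0224 = 187.454784 now. Partner 2 offers 187.454784 and keeps 400 − 187.454784 = 212.545216.
Round 1 (partner 1 proposes): partner 2 can get 212.545216 next round, worth 0.72 × 212.545216 = 153.03255552 now; partner 1 offers that and keeps 246.96744448.

246.97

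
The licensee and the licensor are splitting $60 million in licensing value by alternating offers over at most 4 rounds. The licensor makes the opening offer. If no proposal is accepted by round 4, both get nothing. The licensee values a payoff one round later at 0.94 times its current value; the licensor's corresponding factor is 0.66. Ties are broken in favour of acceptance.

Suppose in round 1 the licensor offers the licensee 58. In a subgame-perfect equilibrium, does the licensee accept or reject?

Round 4 (the licensee proposes): the licensor will accept anything ≥ 0, so the licensee offers 0 and keeps 60.
Round 3 (the licensor proposes): the licensee can get 60 next round, worth 0.94 × 60 = 56.4 now, so the licensor offers 56.4, keeping 3.6.
Round 2 (the licensee proposes): the licensor can get 3.6 next round, worth 0.66 × 3.6 = 2.376 now. The licensee offers 2.376 and keeps 60 − 2.376 = 57.624.
So by rejecting in round 1, the licensee gets 57.624 next round, worth 0.94 × 57.624 = 54.16656 now.
Offer 58 ≥ 54.16656, so the licensee accepts.

Accept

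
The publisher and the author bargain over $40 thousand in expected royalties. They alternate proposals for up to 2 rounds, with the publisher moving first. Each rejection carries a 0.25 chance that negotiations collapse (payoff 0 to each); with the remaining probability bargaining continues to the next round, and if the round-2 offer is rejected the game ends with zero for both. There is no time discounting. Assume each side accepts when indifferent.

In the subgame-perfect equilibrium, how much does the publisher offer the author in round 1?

Round 2 (the author proposes): the publisher will accept anything ≥ 0, so the author offers 0 and keeps 40.
Round 1 (the publisher proposes): rejecting gives the author an expected 0.75 × 40 = 30; the publisher offers that and keeps 10.

30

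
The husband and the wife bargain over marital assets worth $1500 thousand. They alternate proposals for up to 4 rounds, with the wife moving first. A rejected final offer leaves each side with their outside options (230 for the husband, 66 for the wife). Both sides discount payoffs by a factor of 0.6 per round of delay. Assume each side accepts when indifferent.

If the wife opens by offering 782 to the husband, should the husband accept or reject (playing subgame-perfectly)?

Accept

Work out the husband's continuation value if the offer is rejected.
Round 4 (the husband proposes): the wife gets 66 if talks fail, so the husband offers 66 and keeps 1434.
Round 3 (the wife proposes): the husband can get 1434 next round, worth 0.6 × 1434 = 860.4 now, so the wife offers 860.4, keeping 639.6.
Round 2 (the husband proposes): the wife can get 639.6 next round, worth 0.6 × 639.6 = 383.76 now, so the husband offers 383.76, keeping 1116.24.
So by rejecting in round 1, the husband gets 1116.24 next round, worth 0.6 × 1116.24 = 669.744 now.
Offer 782 ≥ 669.744, so the husband accepts.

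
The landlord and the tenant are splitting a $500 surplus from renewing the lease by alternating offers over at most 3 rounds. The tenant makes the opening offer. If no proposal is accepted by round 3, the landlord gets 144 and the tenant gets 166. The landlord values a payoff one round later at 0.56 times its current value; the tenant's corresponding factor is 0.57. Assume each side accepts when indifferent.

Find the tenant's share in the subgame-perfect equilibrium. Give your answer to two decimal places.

333.64

Round 3 (the tenant proposes): the landlord gets 144 if talks fail, so the tenant offers 144 and keeps 356.
Round 2 (the landlord proposes): the tenant can get 356 next round, worth 0.57 × 356 = 202.92 now. The landlord offers 202.92 and keeps 500 − 202.92 = 297.08.
Round 1 (the tenant proposes): the landlord can get 297.08 next round, worth 0.56 × 297.08 = 166.3648 now. The tenant offers 166.3648 and keeps 500 − 166.3648 = 333.6352.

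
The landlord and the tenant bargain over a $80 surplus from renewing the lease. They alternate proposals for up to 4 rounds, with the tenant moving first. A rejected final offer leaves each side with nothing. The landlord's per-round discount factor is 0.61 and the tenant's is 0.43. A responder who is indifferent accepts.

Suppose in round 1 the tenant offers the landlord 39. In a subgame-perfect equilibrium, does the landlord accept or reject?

Reject

Work out the landlord's continuation value if the offer is rejected.
Round 4 (the landlord proposes): the tenant will accept anything ≥ 0, so the landlord offers 0 and keeps 80.
Round 3 (the tenant proposes): the landlord can get 80 next round, worth 0.61 × 80 = 48.8 now, so the tenant offers 48.8, keeping 31.2.
Round 2 (the landlord proposes): the tenant can get 31.2 next round, worth 0.43 × 31.2 = 13.416 now; the landlord offers that and keeps 66.584.
So by rejecting in round 1, the landlord gets 66.584 next round, worth 0.61 × 66.584 = 40.61624 now.
Offer 39 < 40.61624, so the landlord rejects.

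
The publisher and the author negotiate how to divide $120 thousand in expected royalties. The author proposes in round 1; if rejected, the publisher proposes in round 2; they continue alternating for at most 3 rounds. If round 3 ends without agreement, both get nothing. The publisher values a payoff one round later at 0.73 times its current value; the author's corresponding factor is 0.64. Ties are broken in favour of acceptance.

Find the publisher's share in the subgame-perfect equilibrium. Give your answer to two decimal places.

Round 3 (the author proposes): the publisher will accept anything ≥ 0, so the author offers 0 and keeps 120.
Round 2 (the publisher proposes): the author can get 120 next round, worth 0.64 × 120 = 76.8 now. The publisher offers 76.8 and keeps 120 − 76.8 = 43.2.
Round 1 (the author proposes): the publisher can get 43.2 next round, worth 0.73 × 43.2 = 31.536 now. The author offers 31.536 and keeps 120 − 31.536 = 88.464.

31.54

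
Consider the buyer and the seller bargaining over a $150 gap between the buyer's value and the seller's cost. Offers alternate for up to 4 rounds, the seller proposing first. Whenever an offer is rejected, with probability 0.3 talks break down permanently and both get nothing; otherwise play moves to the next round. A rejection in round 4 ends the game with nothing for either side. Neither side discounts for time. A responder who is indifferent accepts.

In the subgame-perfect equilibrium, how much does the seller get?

By backward induction:
Round 4 (the buyer proposes): rejection yields 0 for the seller; the buyer offers 0 and keeps 150.
Round 3 (the seller proposes): rejecting gives the buyer an expected 0.7 × 150 = 105, so the seller offers 105, keeping 45.
Round 2 (the buyer proposes): rejecting gives the seller an expected 0.7 × 45 = 31.5; the buyer offers that and keeps 118.5.
Round 1 (the seller proposes): rejecting gives the buyer an expected 0.7 × 118.5 = 82.95; the seller offers that and keeps 67.05.

67.05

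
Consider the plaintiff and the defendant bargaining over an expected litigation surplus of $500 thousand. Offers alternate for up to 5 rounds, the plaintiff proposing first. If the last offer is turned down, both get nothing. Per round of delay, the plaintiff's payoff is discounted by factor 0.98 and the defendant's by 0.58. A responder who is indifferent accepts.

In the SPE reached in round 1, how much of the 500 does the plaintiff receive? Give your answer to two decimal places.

490.90

Round 5 (the plaintiff proposes): the defendant will accept anything ≥ 0, so the plaintiff offers 0 and keeps 500.
Round 4 (the defendant proposes): the plaintiff can get 500 next round, worth 0.98 × 500 = 490 now; the defendant offers that and keeps 10.
Round 3 (the plaintiff proposes): the defendant can get 10 next round, worth 0.58 × 10 = 5.8 now. The plaintiff offers 5.8 and keeps 500 − 5.8 = 494.2.
Round 2 (the defendant proposes): the plaintiff can get 494.2 next round, worth 0.98 × 494.2 = 484.316 now. The defendant offers 484.316 and keeps 500 − 484.316 = 15.684.
Round 1 (the plaintiff proposes): the defendant can get 15.684 next round, worth 0.58 × 15.684 = 9.09672 now; the plaintiff offers that and keeps 490.90328.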